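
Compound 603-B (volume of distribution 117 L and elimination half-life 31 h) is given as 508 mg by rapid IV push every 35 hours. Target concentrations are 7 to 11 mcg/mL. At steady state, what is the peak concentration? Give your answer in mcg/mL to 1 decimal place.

Over one 35-h interval, 35/31 ≈ 1.129 half-lives elapse, leaving f ≈ 0.4572 of each dose.
Accumulation ratio R = 1/(1 − f) ≈ 1/0.5428 ≈ 1.8423.
Each bolus raises the concentration by D/Vd = 508/117 ≈ 4.342 mcg/mL.
Cmax,ss = C₀/(1 − f) ≈ 4.342/0.5428 ≈ 7.999 mcg/mL.
Peak 8.0 mcg/mL vs MTC 11 mcg/mL: below toxic threshold.

8.0 mcg/mL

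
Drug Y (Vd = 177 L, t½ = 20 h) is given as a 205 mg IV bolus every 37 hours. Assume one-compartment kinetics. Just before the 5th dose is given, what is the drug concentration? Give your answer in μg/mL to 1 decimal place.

f = (1/2)^(τ/t½) = (1/2)^(37/20) ≈ 0.2774.
C₀ = D/Vd = 205/177 ≈ 1.158 μg/mL.
Before the 5th dose, 4 doses have been given. Superposition: Cmin = C₀·(f + f² + … + f^4).
≈ 1.158 × (0.2774 + 0.0770 + 0.0213 + 0.0059) ≈ 1.158 × 0.3816 ≈ 0.442 μg/mL.

0.4 μg/mL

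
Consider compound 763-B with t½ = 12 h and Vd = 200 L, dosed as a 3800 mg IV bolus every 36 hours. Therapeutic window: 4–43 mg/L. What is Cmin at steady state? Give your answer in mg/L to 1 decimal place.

τ = 36 h = 3 half-lives, so f = (1/2)^3 = 0.125.
Accumulation ratio R = 1/(1 − f) = 1/0.875 = 8/7.
Single-dose peak C₀ = D/Vd = 3800/200 = 19 mg/L.
Steady-state peak Cmax,ss = C₀·R = 19 × 8/7 ≈ 21.714 mg/L.
Steady-state trough Cmin,ss = Cmax,ss·f ≈ 21.714 × 0.125 ≈ 2.714 mg/L.
Trough 2.7 mg/L vs MEC 4 mg/L: subtherapeutic.

2.7 mg/L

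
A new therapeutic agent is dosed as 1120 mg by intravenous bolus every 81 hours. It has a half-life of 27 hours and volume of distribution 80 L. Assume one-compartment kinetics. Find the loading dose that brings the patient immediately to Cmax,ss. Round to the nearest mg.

f = (1/2)^(81/27) ≈ 0.125000; accumulation ratio R = 1/(1−f) ≈ 1.14286.
Loading dose to hit Cmax,ss on first dose: D_load = D_maint·R ≈ 1120 × 1.14286 ≈ 1280.00 mg.

1280 mg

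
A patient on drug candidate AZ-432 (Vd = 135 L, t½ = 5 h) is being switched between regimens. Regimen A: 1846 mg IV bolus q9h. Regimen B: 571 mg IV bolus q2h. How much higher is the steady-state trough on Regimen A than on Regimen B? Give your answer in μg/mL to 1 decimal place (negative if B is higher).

Regimen A: f = (1/2)^(9/5) ≈ 0.2872; Cmin,ss = (1846/135)·f/(1−f) ≈ 5.510 μg/mL.
Regimen B: f = (1/2)^(2/5) ≈ 0.7579; Cmin,ss = (571/135)·f/(1−f) ≈ 13.241 μg/mL.
Difference ≈ 5.510 − 13.241 ≈ -7.731 μg/mL.

-7.7 μg/mL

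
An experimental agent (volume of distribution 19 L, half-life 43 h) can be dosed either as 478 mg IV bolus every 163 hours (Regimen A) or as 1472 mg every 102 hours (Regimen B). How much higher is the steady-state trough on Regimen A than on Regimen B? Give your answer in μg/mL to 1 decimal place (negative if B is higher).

Regimen A: f = (1/2)^(163/43) ≈ 0.0723; Cmin,ss = (478/19)·f/(1−f) ≈ 1.961 μg/mL.
Regimen B: f = (1/2)^(102/43) ≈ 0.1932; Cmin,ss = (1472/19)·f/(1−f) ≈ 18.552 μg/mL.
Difference ≈ 1.961 − 18.552 ≈ -16.591 μg/mL.

-16.6 μg/mL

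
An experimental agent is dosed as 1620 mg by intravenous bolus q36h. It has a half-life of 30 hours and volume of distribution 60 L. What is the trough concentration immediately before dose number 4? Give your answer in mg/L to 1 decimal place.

19.1 mg/L

f = (1/2)^(τ/t½) = (1/2)^(36/30) ≈ 0.4353.
C₀ = D/Vd = 1620/60 ≈ 27.000 mg/L.
Before the 4th dose, 3 doses have been given. Superposition: Cmin = C₀·(f + f² + … + f^3).
≈ 27.000 × (0.4353 + 0.1895 + 0.0825) ≈ 27.000 × 0.7073 ≈ 19.097 mg/L.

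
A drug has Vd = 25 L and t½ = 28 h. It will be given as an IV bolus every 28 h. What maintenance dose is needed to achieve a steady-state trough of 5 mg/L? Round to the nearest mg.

τ/t½ = 28/28 ≈ 1, so f = (1/2)^(28/28) ≈ 0.500000.
Cmin,ss = (D/Vd)·f/(1−f), so D = Cmin,ss·Vd·(1−f)/f.
D = 5 × 25 × (1−f)/f ≈ 5 × 25 × 1.00000 ≈ 125.00 mg.

125 mg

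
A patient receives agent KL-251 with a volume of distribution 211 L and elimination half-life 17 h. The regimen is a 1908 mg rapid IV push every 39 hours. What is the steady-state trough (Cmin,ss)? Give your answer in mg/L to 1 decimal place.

k = ln2/t½ = ln2/17 ≈ 0.040773 h⁻¹; fraction remaining f = e^(−kτ) = e^(−0.040773×39) ≈ 0.2039.
Accumulation ratio R = 1/(1 − f) ≈ 1/0.7961 ≈ 1.2561.
Single-dose peak C₀ = D/Vd = 1908/211 ≈ 9.043 mg/L.
Cmax,ss = C₀/(1 − f) ≈ 9.043/0.7961 ≈ 11.359 mg/L.
Steady-state trough Cmin,ss = Cmax,ss·f ≈ 11.359 × 0.2039 ≈ 2.316 mg/L.

2.3 mg/L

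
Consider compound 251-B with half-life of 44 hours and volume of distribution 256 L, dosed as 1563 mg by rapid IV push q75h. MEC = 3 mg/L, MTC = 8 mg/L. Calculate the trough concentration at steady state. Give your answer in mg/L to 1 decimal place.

Over one 75-h interval, 75/44 ≈ 1.7045 half-lives elapse, leaving f ≈ 0.3068 of each dose.
Accumulation ratio R = 1/(1 − f) ≈ 1/0.6932 ≈ 1.4426.
Single-dose peak C₀ = D/Vd = 1563/256 ≈ 6.105 mg/L.
Steady-state peak Cmax,ss = C₀·R ≈ 6.105 × 1.4426 ≈ 8.807 mg/L.
Steady-state trough Cmin,ss = Cmax,ss·f ≈ 8.807 × 0.3068 ≈ 2.702 mg/L.
Trough 2.7 mg/L vs MEC 3 mg/L: subtherapeutic.

2.7 mg/L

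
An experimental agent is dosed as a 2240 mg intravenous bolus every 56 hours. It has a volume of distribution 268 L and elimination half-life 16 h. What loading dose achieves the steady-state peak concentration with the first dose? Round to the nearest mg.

f = (1/2)^(56/16) ≈ 0.088388; accumulation ratio R = 1/(1−f) ≈ 1.09696.
Loading dose to hit Cmax,ss on first dose: D_load = D_maint·R ≈ 2240 × 1.09696 ≈ 2457.19 mg.

2457 mg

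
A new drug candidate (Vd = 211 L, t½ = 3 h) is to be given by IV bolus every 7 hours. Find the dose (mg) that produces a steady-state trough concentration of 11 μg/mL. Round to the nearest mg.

τ/t½ = 7/3 ≈ 2.3333, so f = (1/2)^(7/3) ≈ 0.198425.
Cmin,ss = (D/Vd)·f/(1−f), so D = Cmin,ss·Vd·(1−f)/f.
D = 11 × 211 × (1−f)/f ≈ 11 × 211 × 4.03969 ≈ 9376.12 mg.

9376 mg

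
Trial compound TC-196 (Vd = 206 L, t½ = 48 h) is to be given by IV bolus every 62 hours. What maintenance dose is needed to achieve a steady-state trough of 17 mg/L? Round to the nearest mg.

τ/t½ = 62/48 ≈ 1.2917, so f = (1/2)^(62/48) ≈ 0.408479.
Cmin,ss = (D/Vd)·f/(1−f), so D = Cmin,ss·Vd·(1−f)/f.
D = 17 × 206 × (1−f)/f ≈ 17 × 206 × 1.44811 ≈ 5071.28 mg.

5071 mg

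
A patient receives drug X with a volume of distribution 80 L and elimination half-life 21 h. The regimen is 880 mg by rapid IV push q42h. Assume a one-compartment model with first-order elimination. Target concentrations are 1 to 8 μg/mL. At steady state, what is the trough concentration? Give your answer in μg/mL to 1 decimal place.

τ = 42 h = 2 half-lives, so f = (1/2)^2 = 0.25.
Accumulation ratio R = 1/(1 − f) = 1/0.75 = 4/3.
Single-dose peak C₀ = D/Vd = 880/80 = 11 μg/mL.
Steady-state peak Cmax,ss = C₀·R = 11 × 4/3 ≈ 14.667 μg/mL.
Steady-state trough Cmin,ss = Cmax,ss·f ≈ 14.667 × 0.25 ≈ 3.667 μg/mL.
Trough 3.7 μg/mL vs MEC 1 μg/mL: adequate.

3.7 μg/mL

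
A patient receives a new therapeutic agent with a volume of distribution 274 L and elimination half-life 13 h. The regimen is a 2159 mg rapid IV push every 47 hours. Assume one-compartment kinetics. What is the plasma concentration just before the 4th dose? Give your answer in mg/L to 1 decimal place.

f = (1/2)^(τ/t½) = (1/2)^(47/13) ≈ 0.0816.
C₀ = D/Vd = 2159/274 ≈ 7.880 mg/L.
Before the 4th dose, 3 doses have been given. Superposition: Cmin = C₀·(f + f² + … + f^3).
≈ 7.880 × (0.0816 + 0.0067 + 0.0005) ≈ 7.880 × 0.0888 ≈ 0.700 mg/L.

0.7 mg/L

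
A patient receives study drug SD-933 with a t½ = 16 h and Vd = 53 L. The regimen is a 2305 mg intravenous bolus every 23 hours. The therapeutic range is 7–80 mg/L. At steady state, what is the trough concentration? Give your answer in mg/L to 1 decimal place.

25.5 mg/L

k = ln2/t½ = ln2/16 ≈ 0.043322 h⁻¹; fraction remaining f = e^(−kτ) = e^(−0.043322×23) ≈ 0.3692.
At steady state, accumulation factor R = 1/(1 − e^(−kτ)) ≈ 1.5853.
Single-dose peak C₀ = D/Vd = 2305/53 ≈ 43.491 mg/L.
Steady-state peak Cmax,ss = C₀·R ≈ 43.491 × 1.5853 ≈ 68.946 mg/L.
Steady-state trough Cmin,ss = Cmax,ss·f ≈ 68.946 × 0.3692 ≈ 25.455 mg/L.
Trough 25.5 mg/L vs MEC 7 mg/L: adequate.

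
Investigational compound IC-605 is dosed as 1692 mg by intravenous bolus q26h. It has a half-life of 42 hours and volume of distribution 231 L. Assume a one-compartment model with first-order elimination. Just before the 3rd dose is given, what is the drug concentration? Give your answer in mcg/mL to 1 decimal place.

f = (1/2)^(τ/t½) = (1/2)^(26/42) ≈ 0.6511.
C₀ = D/Vd = 1692/231 ≈ 7.325 mcg/mL.
Before the 3rd dose, 2 doses have been given. Superposition: Cmin = C₀·(f + f²).
≈ 7.325 × (0.6511 + 0.4239) ≈ 7.325 × 1.0750 ≈ 7.874 mcg/mL.

7.9 mcg/mL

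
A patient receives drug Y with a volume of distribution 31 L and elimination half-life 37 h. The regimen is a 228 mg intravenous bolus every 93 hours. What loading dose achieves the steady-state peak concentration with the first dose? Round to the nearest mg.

f = (1/2)^(93/37) ≈ 0.175129; accumulation ratio R = 1/(1−f) ≈ 1.21231.
Loading dose to hit Cmax,ss on first dose: D_load = D_maint·R ≈ 228 × 1.21231 ≈ 276.41 mg.

276 mg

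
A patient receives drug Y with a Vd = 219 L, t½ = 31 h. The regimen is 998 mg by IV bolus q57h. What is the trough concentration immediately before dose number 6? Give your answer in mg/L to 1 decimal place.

1.8 mg/L

f = (1/2)^(τ/t½) = (1/2)^(57/31) ≈ 0.2796.
C₀ = D/Vd = 998/219 ≈ 4.557 mg/L.
Before the 6th dose, 5 doses have been given. Superposition: Cmin = C₀·(f + f² + … + f^5).
≈ 4.557 × (0.2796 + 0.0782 + 0.0219 + 0.0061 + 0.0017) ≈ 4.557 × 0.3875 ≈ 1.766 mg/L.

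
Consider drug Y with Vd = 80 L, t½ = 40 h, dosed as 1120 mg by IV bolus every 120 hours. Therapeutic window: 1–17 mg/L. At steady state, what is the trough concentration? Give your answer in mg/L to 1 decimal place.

2.0 mg/L

τ = 120 h = 3 half-lives, so f = (1/2)^3 = 0.125.
Accumulation ratio R = 1/(1 − f) = 1/0.875 = 8/7.
Single-dose peak C₀ = D/Vd = 1120/80 = 14 mg/L.
Steady-state peak Cmax,ss = C₀·R = 14 × 8/7 ≈ 16.000 mg/L.
Steady-state trough Cmin,ss = Cmax,ss·f ≈ 16.000 × 0.125 ≈ 2.000 mg/L.
Trough 2.0 mg/L vs MEC 1 mg/L: adequate.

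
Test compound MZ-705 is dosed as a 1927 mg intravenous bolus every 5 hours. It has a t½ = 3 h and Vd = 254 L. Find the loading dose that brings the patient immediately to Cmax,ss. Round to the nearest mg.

2813 mg

f = (1/2)^(5/3) ≈ 0.314980; accumulation ratio R = 1/(1−f) ≈ 1.45981.
Loading dose to hit Cmax,ss on first dose: D_load = D_maint·R ≈ 1927 × 1.45981 ≈ 2813.05 mg.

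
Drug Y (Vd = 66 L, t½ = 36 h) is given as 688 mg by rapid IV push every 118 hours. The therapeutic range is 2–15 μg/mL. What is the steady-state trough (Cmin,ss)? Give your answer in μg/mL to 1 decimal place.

1.2 μg/mL

τ/t½ = 118/36 ≈ 3.2778, so fraction remaining f = (1/2)^(118/36) ≈ 0.1031.
Accumulation ratio R = 1/(1 − f) ≈ 1/0.8969 ≈ 1.1150.
Each bolus raises the concentration by D/Vd = 688/66 ≈ 10.424 μg/mL.
Steady-state peak Cmax,ss = C₀·R ≈ 10.424 × 1.1150 ≈ 11.623 μg/mL.
One interval later, Cmin,ss = Cmax,ss·e^(−kτ) ≈ 11.623 × 0.1031 ≈ 1.198 μg/mL.
Trough 1.2 μg/mL vs MEC 2 μg/mL: subtherapeutic.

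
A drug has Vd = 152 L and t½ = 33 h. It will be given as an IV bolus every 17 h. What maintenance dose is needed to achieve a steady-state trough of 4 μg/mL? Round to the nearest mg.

τ/t½ = 17/33 ≈ 0.51515, so f = (1/2)^(17/33) ≈ 0.699719.
Cmin,ss = (D/Vd)·f/(1−f), so D = Cmin,ss·Vd·(1−f)/f.
D = 4 × 152 × (1−f)/f ≈ 4 × 152 × 0.42915 ≈ 260.92 mg.

261 mg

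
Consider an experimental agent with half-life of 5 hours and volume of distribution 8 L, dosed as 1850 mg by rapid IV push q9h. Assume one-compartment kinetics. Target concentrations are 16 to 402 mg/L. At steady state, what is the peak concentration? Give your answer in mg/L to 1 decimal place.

k = ln2/t½ = ln2/5 ≈ 0.138629 h⁻¹; fraction remaining f = e^(−kτ) = e^(−0.138629×9) ≈ 0.2872.
At steady state, accumulation factor R = 1/(1 − e^(−kτ)) ≈ 1.4029.
Single-dose peak C₀ = D/Vd = 1850/8 ≈ 231.250 mg/L.
Steady-state peak Cmax,ss = C₀·R ≈ 231.250 × 1.4029 ≈ 324.421 mg/L.
Peak 324.4 mg/L vs MTC 402 mg/L: below toxic threshold.

324.4 mg/L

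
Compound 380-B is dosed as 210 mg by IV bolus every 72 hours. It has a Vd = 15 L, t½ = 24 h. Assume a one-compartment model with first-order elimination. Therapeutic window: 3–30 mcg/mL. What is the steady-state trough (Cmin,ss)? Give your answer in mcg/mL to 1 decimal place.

The dosing interval is 3 half-lives, so f = 2^(−3) = 0.125.
At steady state, R = 1/(1 − 0.125) = 8/7.
Single-dose peak C₀ = D/Vd = 210/15 = 14 mcg/mL.
Steady-state peak Cmax,ss = C₀·R = 14 × 8/7 ≈ 16.000 mcg/mL.
Steady-state trough Cmin,ss = Cmax,ss·f ≈ 16.000 × 0.125 ≈ 2.000 mcg/mL.
Trough 2.0 mcg/mL vs MEC 3 mcg/mL: subtherapeutic.

2.0 mcg/mL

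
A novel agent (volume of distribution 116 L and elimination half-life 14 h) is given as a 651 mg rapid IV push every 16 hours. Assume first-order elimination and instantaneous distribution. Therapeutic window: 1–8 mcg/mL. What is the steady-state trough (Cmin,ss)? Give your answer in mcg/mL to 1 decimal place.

Over one 16-h interval, 16/14 ≈ 1.1429 half-lives elapse, leaving f ≈ 0.4529 of each dose.
Accumulation ratio R = 1/(1 − f) ≈ 1/0.5471 ≈ 1.8278.
Each bolus raises the concentration by D/Vd = 651/116 ≈ 5.612 mcg/mL.
Cmax,ss = C₀/(1 − f) ≈ 5.612/0.5471 ≈ 10.258 mcg/mL.
Steady-state trough Cmin,ss = Cmax,ss·f ≈ 10.258 × 0.4529 ≈ 4.646 mcg/mL.
Trough 4.6 mcg/mL vs MEC 1 mcg/mL: adequate.

4.6 mcg/mL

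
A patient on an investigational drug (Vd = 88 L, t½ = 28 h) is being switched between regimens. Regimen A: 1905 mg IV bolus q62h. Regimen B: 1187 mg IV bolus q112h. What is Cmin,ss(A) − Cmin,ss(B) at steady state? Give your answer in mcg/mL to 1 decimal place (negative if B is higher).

5.0 mcg/mL

Regimen A: f = (1/2)^(62/28) ≈ 0.2155; Cmin,ss = (1905/88)·f/(1−f) ≈ 5.947 mcg/mL.
Regimen B: f = (1/2)^(112/28) ≈ 0.0625; Cmin,ss = (1187/88)·f/(1−f) ≈ 0.899 mcg/mL.
Difference ≈ 5.947 − 0.899 ≈ 5.048 mcg/mL.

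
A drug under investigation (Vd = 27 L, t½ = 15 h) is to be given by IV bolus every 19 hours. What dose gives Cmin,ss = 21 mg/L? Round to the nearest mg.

797 mg

τ/t½ = 19/15 ≈ 1.2667, so f = (1/2)^(19/15) ≈ 0.415619.
Cmin,ss = (D/Vd)·f/(1−f), so D = Cmin,ss·Vd·(1−f)/f.
D = 21 × 27 × (1−f)/f ≈ 21 × 27 × 1.40605 ≈ 797.23 mg.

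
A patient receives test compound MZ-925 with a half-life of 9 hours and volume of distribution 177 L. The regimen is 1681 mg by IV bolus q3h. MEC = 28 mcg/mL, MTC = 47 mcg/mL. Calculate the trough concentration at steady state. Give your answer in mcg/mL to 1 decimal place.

36.5 mcg/mL

k = ln2/t½ = ln2/9 ≈ 0.077016 h⁻¹; fraction remaining f = e^(−kτ) = e^(−0.077016×3) ≈ 0.7937.
Single-dose peak C₀ = D/Vd = 1681/177 ≈ 9.497 mcg/mL.
Steady-state trough Cmin,ss = C₀·f/(1−f) ≈ 9.497 × 0.7937/0.2063 ≈ 36.538 mcg/mL.
Trough 36.5 mcg/mL vs MEC 28 mcg/mL: adequate.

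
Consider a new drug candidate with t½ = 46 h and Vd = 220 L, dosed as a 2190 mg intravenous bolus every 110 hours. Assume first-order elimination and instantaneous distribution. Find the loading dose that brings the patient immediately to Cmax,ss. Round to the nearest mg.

2706 mg

f = (1/2)^(110/46) ≈ 0.190610; accumulation ratio R = 1/(1−f) ≈ 1.23550.
Loading dose to hit Cmax,ss on first dose: D_load = D_maint·R ≈ 2190 × 1.23550 ≈ 2705.74 mg.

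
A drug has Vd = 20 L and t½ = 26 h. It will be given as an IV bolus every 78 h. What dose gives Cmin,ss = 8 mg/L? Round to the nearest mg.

1120 mg

τ/t½ = 78/26 ≈ 3, so f = (1/2)^(78/26) ≈ 0.125000.
Cmin,ss = (D/Vd)·f/(1−f), so D = Cmin,ss·Vd·(1−f)/f.
D = 8 × 20 × (1−f)/f ≈ 8 × 20 × 7.00000 ≈ 1120.00 mg.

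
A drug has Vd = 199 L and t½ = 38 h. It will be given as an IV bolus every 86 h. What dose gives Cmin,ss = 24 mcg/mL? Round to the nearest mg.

18151 mg

τ/t½ = 86/38 ≈ 2.2632, so f = (1/2)^(86/38) ≈ 0.208316.
Cmin,ss = (D/Vd)·f/(1−f), so D = Cmin,ss·Vd·(1−f)/f.
D = 24 × 199 × (1−f)/f ≈ 24 × 199 × 3.80040 ≈ 18150.71 mg.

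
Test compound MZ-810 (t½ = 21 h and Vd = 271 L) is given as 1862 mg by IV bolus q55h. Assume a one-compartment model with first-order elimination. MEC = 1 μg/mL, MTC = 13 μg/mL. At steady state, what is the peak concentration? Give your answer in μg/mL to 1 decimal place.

8.2 μg/mL

Over one 55-h interval, 55/21 ≈ 2.619 half-lives elapse, leaving f ≈ 0.1628 of each dose.
At steady state, accumulation factor R = 1/(1 − e^(−kτ)) ≈ 1.1945.
Single-dose peak C₀ = D/Vd = 1862/271 ≈ 6.871 μg/mL.
Cmax,ss = C₀/(1 − f) ≈ 6.871/0.8372 ≈ 8.207 μg/mL.
Peak 8.2 μg/mL vs MTC 13 μg/mL: below toxic threshold.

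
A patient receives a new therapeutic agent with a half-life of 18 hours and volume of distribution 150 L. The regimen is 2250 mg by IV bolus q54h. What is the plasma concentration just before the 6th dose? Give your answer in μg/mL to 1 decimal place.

2.1 μg/mL

f = (1/2)^(τ/t½) = (1/2)^(54/18) ≈ 0.1250.
C₀ = D/Vd = 2250/150 ≈ 15.000 μg/mL.
Before the 6th dose, 5 doses have been given. Superposition: Cmin = C₀·(f + f² + … + f^5).
≈ 15.000 × (0.1250 + 0.0156 + 0.0020 + 0.0002 + 0.0000) ≈ 15.000 × 0.1428 ≈ 2.142 μg/mL.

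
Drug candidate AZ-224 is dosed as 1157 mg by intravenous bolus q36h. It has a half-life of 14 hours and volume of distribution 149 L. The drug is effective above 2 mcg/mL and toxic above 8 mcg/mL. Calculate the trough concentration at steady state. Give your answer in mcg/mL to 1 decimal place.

τ/t½ = 36/14 ≈ 2.5714, so fraction remaining f = (1/2)^(36/14) ≈ 0.1682.
Accumulation ratio R = 1/(1 − f) ≈ 1/0.8318 ≈ 1.2022.
Single-dose peak C₀ = D/Vd = 1157/149 ≈ 7.765 mcg/mL.
Steady-state peak Cmax,ss = C₀·R ≈ 7.765 × 1.2022 ≈ 9.335 mcg/mL.
Steady-state trough Cmin,ss = Cmax,ss·f ≈ 9.335 × 0.1682 ≈ 1.570 mcg/mL.
Trough 1.6 mcg/mL vs MEC 2 mcg/mL: subtherapeutic.

1.6 mcg/mL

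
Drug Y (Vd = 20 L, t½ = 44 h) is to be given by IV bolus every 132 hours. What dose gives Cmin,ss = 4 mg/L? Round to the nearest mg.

560 mg

τ/t½ = 132/44 ≈ 3, so f = (1/2)^(132/44) ≈ 0.125000.
Cmin,ss = (D/Vd)·f/(1−f), so D = Cmin,ss·Vd·(1−f)/f.
D = 4 × 20 × (1−f)/f ≈ 4 × 20 × 7.00000 ≈ 560.00 mg.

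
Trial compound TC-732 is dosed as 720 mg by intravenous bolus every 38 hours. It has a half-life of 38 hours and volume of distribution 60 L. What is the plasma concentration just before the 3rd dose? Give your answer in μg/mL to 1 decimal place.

9.0 μg/mL

f = (1/2)^(τ/t½) = (1/2)^(38/38) ≈ 0.5000.
C₀ = D/Vd = 720/60 ≈ 12.000 μg/mL.
Before the 3rd dose, 2 doses have been given. Superposition: Cmin = C₀·(f + f²).
≈ 12.000 × (0.5000 + 0.2500) ≈ 12.000 × 0.7500 ≈ 9.000 μg/mL.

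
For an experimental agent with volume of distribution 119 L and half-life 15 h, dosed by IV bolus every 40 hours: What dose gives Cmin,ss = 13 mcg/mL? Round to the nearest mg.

8276 mg

τ/t½ = 40/15 ≈ 2.6667, so f = (1/2)^(40/15) ≈ 0.157490.
Cmin,ss = (D/Vd)·f/(1−f), so D = Cmin,ss·Vd·(1−f)/f.
D = 13 × 119 × (1−f)/f ≈ 13 × 119 × 5.34961 ≈ 8275.85 mg.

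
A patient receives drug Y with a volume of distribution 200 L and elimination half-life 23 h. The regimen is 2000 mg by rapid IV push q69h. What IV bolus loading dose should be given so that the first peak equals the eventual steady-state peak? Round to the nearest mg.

2286 mg

f = (1/2)^(69/23) ≈ 0.125000; accumulation ratio R = 1/(1−f) ≈ 1.14286.
Loading dose to hit Cmax,ss on first dose: D_load = D_maint·R ≈ 2000 × 1.14286 ≈ 2285.72 mg.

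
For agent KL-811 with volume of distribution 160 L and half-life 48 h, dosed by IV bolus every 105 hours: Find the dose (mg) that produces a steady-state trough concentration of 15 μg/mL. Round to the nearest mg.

8532 mg

τ/t½ = 105/48 ≈ 2.1875, so f = (1/2)^(105/48) ≈ 0.219532.
Cmin,ss = (D/Vd)·f/(1−f), so D = Cmin,ss·Vd·(1−f)/f.
D = 15 × 160 × (1−f)/f ≈ 15 × 160 × 3.55514 ≈ 8532.34 mg.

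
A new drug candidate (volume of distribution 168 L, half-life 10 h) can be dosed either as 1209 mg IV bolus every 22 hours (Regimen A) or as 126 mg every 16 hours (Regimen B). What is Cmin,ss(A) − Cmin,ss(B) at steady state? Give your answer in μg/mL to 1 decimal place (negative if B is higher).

Regimen A: f = (1/2)^(22/10) ≈ 0.2176; Cmin,ss = (1209/168)·f/(1−f) ≈ 2.001 μg/mL.
Regimen B: f = (1/2)^(16/10) ≈ 0.3299; Cmin,ss = (126/168)·f/(1−f) ≈ 0.369 μg/mL.
Difference ≈ 2.001 − 0.369 ≈ 1.632 μg/mL.

1.6 μg/mL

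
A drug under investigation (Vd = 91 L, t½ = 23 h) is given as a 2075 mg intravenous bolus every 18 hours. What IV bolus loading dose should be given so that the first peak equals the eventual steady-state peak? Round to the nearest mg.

4956 mg

f = (1/2)^(18/23) ≈ 0.581315; accumulation ratio R = 1/(1−f) ≈ 2.38843.
Loading dose to hit Cmax,ss on first dose: D_load = D_maint·R ≈ 2075 × 2.38843 ≈ 4955.99 mg.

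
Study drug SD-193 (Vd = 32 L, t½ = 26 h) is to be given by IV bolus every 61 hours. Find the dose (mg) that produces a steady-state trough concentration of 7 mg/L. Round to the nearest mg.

915 mg

τ/t½ = 61/26 ≈ 2.3462, so f = (1/2)^(61/26) ≈ 0.196670.
Cmin,ss = (D/Vd)·f/(1−f), so D = Cmin,ss·Vd·(1−f)/f.
D = 7 × 32 × (1−f)/f ≈ 7 × 32 × 4.08466 ≈ 914.96 mg.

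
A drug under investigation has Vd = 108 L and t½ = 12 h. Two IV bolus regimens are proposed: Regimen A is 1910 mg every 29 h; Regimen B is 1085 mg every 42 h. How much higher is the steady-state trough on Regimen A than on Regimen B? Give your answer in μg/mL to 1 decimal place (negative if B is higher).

Regimen A: f = (1/2)^(29/12) ≈ 0.1873; Cmin,ss = (1910/108)·f/(1−f) ≈ 4.076 μg/mL.
Regimen B: f = (1/2)^(42/12) ≈ 0.0884; Cmin,ss = (1085/108)·f/(1−f) ≈ 0.974 μg/mL.
Difference ≈ 4.076 − 0.974 ≈ 3.102 μg/mL.

3.1 μg/mL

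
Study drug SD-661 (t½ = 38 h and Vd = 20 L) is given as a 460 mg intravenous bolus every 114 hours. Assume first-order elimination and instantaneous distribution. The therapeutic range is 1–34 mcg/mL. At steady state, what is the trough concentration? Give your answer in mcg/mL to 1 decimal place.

τ = 114 h = 3 half-lives, so f = (1/2)^3 = 0.125.
At steady state, R = 1/(1 − 0.125) = 8/7.
Single-dose peak C₀ = D/Vd = 460/20 = 23 mcg/mL.
Steady-state peak Cmax,ss = C₀·R = 23 × 8/7 ≈ 26.286 mcg/mL.
Steady-state trough Cmin,ss = Cmax,ss·f ≈ 26.286 × 0.125 ≈ 3.286 mcg/mL.
Trough 3.3 mcg/mL vs MEC 1 mcg/mL: adequate.

3.3 mcg/mL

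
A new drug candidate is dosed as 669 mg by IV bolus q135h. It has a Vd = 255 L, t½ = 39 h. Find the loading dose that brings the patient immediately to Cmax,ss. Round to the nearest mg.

736 mg

f = (1/2)^(135/39) ≈ 0.090776; accumulation ratio R = 1/(1−f) ≈ 1.09984.
Loading dose to hit Cmax,ss on first dose: D_load = D_maint·R ≈ 669 × 1.09984 ≈ 735.79 mg.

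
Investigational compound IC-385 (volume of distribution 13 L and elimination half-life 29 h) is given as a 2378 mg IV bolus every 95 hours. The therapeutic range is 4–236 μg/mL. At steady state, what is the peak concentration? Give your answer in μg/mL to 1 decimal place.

204.0 μg/mL

k = ln2/t½ = ln2/29 ≈ 0.023902 h⁻¹; fraction remaining f = e^(−kτ) = e^(−0.023902×95) ≈ 0.1032.
Accumulation ratio R = 1/(1 − f) ≈ 1/0.8968 ≈ 1.1151.
Single-dose peak C₀ = D/Vd = 2378/13 ≈ 182.923 μg/mL.
Steady-state peak Cmax,ss = C₀·R ≈ 182.923 × 1.1151 ≈ 203.977 μg/mL.
Peak 204.0 μg/mL vs MTC 236 μg/mL: below toxic threshold.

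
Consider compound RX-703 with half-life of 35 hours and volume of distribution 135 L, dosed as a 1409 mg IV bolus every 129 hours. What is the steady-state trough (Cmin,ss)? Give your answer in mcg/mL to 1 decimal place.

Over one 129-h interval, 129/35 ≈ 3.6857 half-lives elapse, leaving f ≈ 0.0777 of each dose.
At steady state, accumulation factor R = 1/(1 − e^(−kτ)) ≈ 1.0842.
Each bolus raises the concentration by D/Vd = 1409/135 ≈ 10.437 mcg/mL.
Cmax,ss = C₀/(1 − f) ≈ 10.437/0.9223 ≈ 11.316 mcg/mL.
One interval later, Cmin,ss = Cmax,ss·e^(−kτ) ≈ 11.316 × 0.0777 ≈ 0.879 mcg/mL.

0.9 mcg/mL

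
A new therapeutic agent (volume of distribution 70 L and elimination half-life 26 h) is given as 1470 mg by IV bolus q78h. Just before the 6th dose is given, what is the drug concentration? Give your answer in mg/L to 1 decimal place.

3.0 mg/L

f = (1/2)^(τ/t½) = (1/2)^(78/26) ≈ 0.1250.
C₀ = D/Vd = 1470/70 ≈ 21.000 mg/L.
Before the 6th dose, 5 doses have been given. Superposition: Cmin = C₀·(f + f² + … + f^5).
≈ 21.000 × (0.1250 + 0.0156 + 0.0020 + 0.0002 + 0.0000) ≈ 21.000 × 0.1428 ≈ 2.999 mg/L.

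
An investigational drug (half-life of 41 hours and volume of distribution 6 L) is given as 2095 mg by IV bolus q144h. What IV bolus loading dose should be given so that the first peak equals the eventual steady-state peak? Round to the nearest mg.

f = (1/2)^(144/41) ≈ 0.087644; accumulation ratio R = 1/(1−f) ≈ 1.09606.
Loading dose to hit Cmax,ss on first dose: D_load = D_maint·R ≈ 2095 × 1.09606 ≈ 2296.25 mg.

2296 mg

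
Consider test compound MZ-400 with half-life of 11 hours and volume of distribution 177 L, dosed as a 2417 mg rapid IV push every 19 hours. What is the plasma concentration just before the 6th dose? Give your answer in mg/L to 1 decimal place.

5.9 mg/L

f = (1/2)^(τ/t½) = (1/2)^(19/11) ≈ 0.3020.
C₀ = D/Vd = 2417/177 ≈ 13.655 mg/L.
Before the 6th dose, 5 doses have been given. Superposition: Cmin = C₀·(f + f² + … + f^5).
≈ 13.655 × (0.3020 + 0.0912 + 0.0275 + 0.0083 + 0.0025) ≈ 13.655 × 0.4315 ≈ 5.892 mg/L.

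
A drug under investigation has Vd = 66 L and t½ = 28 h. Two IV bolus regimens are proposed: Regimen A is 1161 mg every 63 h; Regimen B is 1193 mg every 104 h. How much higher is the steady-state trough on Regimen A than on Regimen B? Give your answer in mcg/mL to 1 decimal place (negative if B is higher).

3.2 mcg/mL

Regimen A: f = (1/2)^(63/28) ≈ 0.2102; Cmin,ss = (1161/66)·f/(1−f) ≈ 4.682 mcg/mL.
Regimen B: f = (1/2)^(104/28) ≈ 0.0762; Cmin,ss = (1193/66)·f/(1−f) ≈ 1.491 mcg/mL.
Difference ≈ 4.682 − 1.491 ≈ 3.191 mcg/mL.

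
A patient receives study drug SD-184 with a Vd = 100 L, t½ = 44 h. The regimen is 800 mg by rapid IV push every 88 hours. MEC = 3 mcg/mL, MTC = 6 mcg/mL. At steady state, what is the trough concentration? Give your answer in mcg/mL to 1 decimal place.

2.7 mcg/mL

τ = 88 h = 2 half-lives, so f = (1/2)^2 = 0.25.
At steady state, R = 1/(1 − 0.25) = 4/3.
Single-dose peak C₀ = D/Vd = 800/100 = 8 mcg/mL.
Steady-state peak Cmax,ss = C₀·R = 8 × 4/3 ≈ 10.667 mcg/mL.
Steady-state trough Cmin,ss = Cmax,ss·f ≈ 10.667 × 0.25 ≈ 2.667 mcg/mL.
Trough 2.7 mcg/mL vs MEC 3 mcg/mL: subtherapeutic.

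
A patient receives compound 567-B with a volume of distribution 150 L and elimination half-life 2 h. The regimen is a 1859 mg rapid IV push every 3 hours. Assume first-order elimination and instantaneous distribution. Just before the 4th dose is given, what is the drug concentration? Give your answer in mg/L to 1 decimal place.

6.5 mg/L

f = (1/2)^(τ/t½) = (1/2)^(3/2) ≈ 0.3536.
C₀ = D/Vd = 1859/150 ≈ 12.393 mg/L.
Before the 4th dose, 3 doses have been given. Superposition: Cmin = C₀·(f + f² + … + f^3).
≈ 12.393 × (0.3536 + 0.1250 + 0.0442) ≈ 12.393 × 0.5228 ≈ 6.479 mg/L.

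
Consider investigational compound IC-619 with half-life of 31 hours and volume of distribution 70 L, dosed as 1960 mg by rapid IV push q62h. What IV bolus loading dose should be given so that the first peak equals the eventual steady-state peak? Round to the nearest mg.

2613 mg

f = (1/2)^(62/31) ≈ 0.250000; accumulation ratio R = 1/(1−f) ≈ 1.33333.
Loading dose to hit Cmax,ss on first dose: D_load = D_maint·R ≈ 1960 × 1.33333 ≈ 2613.33 mg.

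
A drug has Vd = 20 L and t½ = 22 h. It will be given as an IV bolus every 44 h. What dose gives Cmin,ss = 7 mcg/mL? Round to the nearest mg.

420 mg

τ/t½ = 44/22 ≈ 2, so f = (1/2)^(44/22) ≈ 0.250000.
Cmin,ss = (D/Vd)·f/(1−f), so D = Cmin,ss·Vd·(1−f)/f.
D = 7 × 20 × (1−f)/f ≈ 7 × 20 × 3.00000 ≈ 420.00 mg.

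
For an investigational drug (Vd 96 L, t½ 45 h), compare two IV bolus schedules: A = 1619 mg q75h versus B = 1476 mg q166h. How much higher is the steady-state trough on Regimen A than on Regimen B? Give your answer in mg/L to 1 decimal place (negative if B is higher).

Regimen A: f = (1/2)^(75/45) ≈ 0.3150; Cmin,ss = (1619/96)·f/(1−f) ≈ 7.755 mg/L.
Regimen B: f = (1/2)^(166/45) ≈ 0.0775; Cmin,ss = (1476/96)·f/(1−f) ≈ 1.292 mg/L.
Difference ≈ 7.755 − 1.292 ≈ 6.463 mg/L.

6.5 mg/L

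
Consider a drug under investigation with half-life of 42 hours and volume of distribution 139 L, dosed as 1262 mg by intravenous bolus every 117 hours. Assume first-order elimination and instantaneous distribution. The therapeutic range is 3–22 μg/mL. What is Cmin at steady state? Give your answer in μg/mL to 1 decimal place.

τ/t½ = 117/42 ≈ 2.7857, so fraction remaining f = (1/2)^(117/42) ≈ 0.1450.
Single-dose peak C₀ = D/Vd = 1262/139 ≈ 9.079 μg/mL.
Steady-state trough Cmin,ss = C₀·f/(1−f) ≈ 9.079 × 0.1450/0.8550 ≈ 1.540 μg/mL.
Trough 1.5 μg/mL vs MEC 3 μg/mL: subtherapeutic.

1.5 μg/mL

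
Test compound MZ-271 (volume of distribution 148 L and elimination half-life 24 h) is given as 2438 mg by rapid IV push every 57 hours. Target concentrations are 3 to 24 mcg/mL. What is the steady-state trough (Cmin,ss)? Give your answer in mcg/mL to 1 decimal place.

τ/t½ = 57/24 ≈ 2.375, so fraction remaining f = (1/2)^(57/24) ≈ 0.1928.
Each bolus raises the concentration by D/Vd = 2438/148 ≈ 16.473 mcg/mL.
Steady-state trough Cmin,ss = C₀·f/(1−f) ≈ 16.473 × 0.1928/0.8072 ≈ 3.935 mcg/mL.
Trough 3.9 mcg/mL vs MEC 3 mcg/mL: adequate.

3.9 mcg/mL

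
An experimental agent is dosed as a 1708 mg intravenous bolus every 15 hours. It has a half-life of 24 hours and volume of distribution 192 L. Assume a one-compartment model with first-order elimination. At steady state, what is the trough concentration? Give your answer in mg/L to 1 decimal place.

k = ln2/t½ = ln2/24 ≈ 0.028881 h⁻¹; fraction remaining f = e^(−kτ) = e^(−0.028881×15) ≈ 0.6484.
Each bolus raises the concentration by D/Vd = 1708/192 ≈ 8.896 mg/L.
Steady-state trough Cmin,ss = C₀·f/(1−f) ≈ 8.896 × 0.6484/0.3516 ≈ 16.405 mg/L.

16.4 mg/L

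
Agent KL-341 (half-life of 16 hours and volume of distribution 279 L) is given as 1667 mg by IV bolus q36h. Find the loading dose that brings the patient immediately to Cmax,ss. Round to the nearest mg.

2111 mg

f = (1/2)^(36/16) ≈ 0.210224; accumulation ratio R = 1/(1−f) ≈ 1.26618.
Loading dose to hit Cmax,ss on first dose: D_load = D_maint·R ≈ 1667 × 1.26618 ≈ 2110.72 mg.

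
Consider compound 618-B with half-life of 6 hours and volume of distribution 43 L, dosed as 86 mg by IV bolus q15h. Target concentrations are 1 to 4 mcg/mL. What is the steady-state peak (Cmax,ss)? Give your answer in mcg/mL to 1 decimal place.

2.4 mcg/mL

Over one 15-h interval, 15/6 ≈ 2.5 half-lives elapse, leaving f ≈ 0.1768 of each dose.
Accumulation ratio R = 1/(1 − f) ≈ 1/0.8232 ≈ 1.2148.
Each bolus raises the concentration by D/Vd = 86/43 ≈ 2.000 mcg/mL.
Steady-state peak Cmax,ss = C₀·R ≈ 2.000 × 1.2148 ≈ 2.430 mcg/mL.
Peak 2.4 mcg/mL vs MTC 4 mcg/mL: below toxic threshold.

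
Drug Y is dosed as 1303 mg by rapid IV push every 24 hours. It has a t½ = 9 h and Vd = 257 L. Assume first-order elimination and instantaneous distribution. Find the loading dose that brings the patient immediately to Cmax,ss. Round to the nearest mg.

f = (1/2)^(24/9) ≈ 0.157490; accumulation ratio R = 1/(1−f) ≈ 1.18693.
Loading dose to hit Cmax,ss on first dose: D_load = D_maint·R ≈ 1303 × 1.18693 ≈ 1546.57 mg.

1547 mg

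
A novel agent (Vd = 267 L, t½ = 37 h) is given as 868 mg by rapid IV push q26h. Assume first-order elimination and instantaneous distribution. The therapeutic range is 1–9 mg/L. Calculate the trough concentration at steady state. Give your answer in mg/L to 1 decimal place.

Over one 26-h interval, 26/37 ≈ 0.7027 half-lives elapse, leaving f ≈ 0.6144 of each dose.
Accumulation ratio R = 1/(1 − f) ≈ 1/0.3856 ≈ 2.5934.
Single-dose peak C₀ = D/Vd = 868/267 ≈ 3.251 mg/L.
Cmax,ss = C₀/(1 − f) ≈ 3.251/0.3856 ≈ 8.431 mg/L.
One interval later, Cmin,ss = Cmax,ss·e^(−kτ) ≈ 8.431 × 0.6144 ≈ 5.180 mg/L.
Trough 5.2 mg/L vs MEC 1 mg/L: adequate.

5.2 mg/L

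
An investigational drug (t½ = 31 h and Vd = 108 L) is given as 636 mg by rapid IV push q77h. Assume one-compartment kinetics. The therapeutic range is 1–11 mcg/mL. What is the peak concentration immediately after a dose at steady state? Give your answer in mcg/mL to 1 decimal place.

Over one 77-h interval, 77/31 ≈ 2.4839 half-lives elapse, leaving f ≈ 0.1788 of each dose.
Accumulation ratio R = 1/(1 − f) ≈ 1/0.8212 ≈ 1.2177.
Each bolus raises the concentration by D/Vd = 636/108 ≈ 5.889 mcg/mL.
Steady-state peak Cmax,ss = C₀·R ≈ 5.889 × 1.2177 ≈ 7.171 mcg/mL.
Peak 7.2 mcg/mL vs MTC 11 mcg/mL: below toxic threshold.

7.2 mcg/mL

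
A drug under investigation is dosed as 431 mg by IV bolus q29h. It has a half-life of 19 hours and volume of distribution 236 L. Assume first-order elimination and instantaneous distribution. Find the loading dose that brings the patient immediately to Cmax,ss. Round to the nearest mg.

f = (1/2)^(29/19) ≈ 0.347163; accumulation ratio R = 1/(1−f) ≈ 1.53178.
Loading dose to hit Cmax,ss on first dose: D_load = D_maint·R ≈ 431 × 1.53178 ≈ 660.20 mg.

660 mg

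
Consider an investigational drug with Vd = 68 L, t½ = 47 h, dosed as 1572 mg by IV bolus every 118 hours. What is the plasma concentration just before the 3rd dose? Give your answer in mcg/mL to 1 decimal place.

f = (1/2)^(τ/t½) = (1/2)^(118/47) ≈ 0.1755.
C₀ = D/Vd = 1572/68 ≈ 23.118 mcg/mL.
Before the 3rd dose, 2 doses have been given. Superposition: Cmin = C₀·(f + f²).
≈ 23.118 × (0.1755 + 0.0308) ≈ 23.118 × 0.2063 ≈ 4.769 mcg/mL.

4.8 mcg/mL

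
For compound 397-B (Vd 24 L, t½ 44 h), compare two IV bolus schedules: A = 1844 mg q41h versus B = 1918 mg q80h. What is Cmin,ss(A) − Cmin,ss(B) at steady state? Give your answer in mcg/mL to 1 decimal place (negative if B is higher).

53.0 mcg/mL

Regimen A: f = (1/2)^(41/44) ≈ 0.5242; Cmin,ss = (1844/24)·f/(1−f) ≈ 84.649 mcg/mL.
Regimen B: f = (1/2)^(80/44) ≈ 0.2836; Cmin,ss = (1918/24)·f/(1−f) ≈ 31.636 mcg/mL.
Difference ≈ 84.649 − 31.636 ≈ 53.013 mcg/mL.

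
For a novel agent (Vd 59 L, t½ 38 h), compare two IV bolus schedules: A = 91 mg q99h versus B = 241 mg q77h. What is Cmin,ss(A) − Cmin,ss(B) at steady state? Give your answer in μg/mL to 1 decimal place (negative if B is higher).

Regimen A: f = (1/2)^(99/38) ≈ 0.1643; Cmin,ss = (91/59)·f/(1−f) ≈ 0.303 μg/mL.
Regimen B: f = (1/2)^(77/38) ≈ 0.2455; Cmin,ss = (241/59)·f/(1−f) ≈ 1.329 μg/mL.
Difference ≈ 0.303 − 1.329 ≈ -1.026 μg/mL.

-1.0 μg/mL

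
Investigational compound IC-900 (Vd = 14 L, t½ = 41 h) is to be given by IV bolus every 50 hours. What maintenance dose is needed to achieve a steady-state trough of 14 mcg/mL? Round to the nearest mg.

τ/t½ = 50/41 ≈ 1.2195, so f = (1/2)^(50/41) ≈ 0.429428.
Cmin,ss = (D/Vd)·f/(1−f), so D = Cmin,ss·Vd·(1−f)/f.
D = 14 × 14 × (1−f)/f ≈ 14 × 14 × 1.32868 ≈ 260.42 mg.

260 mg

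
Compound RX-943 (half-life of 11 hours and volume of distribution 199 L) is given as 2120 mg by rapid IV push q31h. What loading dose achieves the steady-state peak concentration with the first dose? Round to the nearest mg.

2470 mg

f = (1/2)^(31/11) ≈ 0.141789; accumulation ratio R = 1/(1−f) ≈ 1.16521.
Loading dose to hit Cmax,ss on first dose: D_load = D_maint·R ≈ 2120 × 1.16521 ≈ 2470.25 mg.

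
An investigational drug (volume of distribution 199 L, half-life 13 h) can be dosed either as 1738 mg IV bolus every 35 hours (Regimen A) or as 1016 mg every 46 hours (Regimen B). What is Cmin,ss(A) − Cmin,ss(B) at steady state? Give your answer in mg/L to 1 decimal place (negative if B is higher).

1.1 mg/L

Regimen A: f = (1/2)^(35/13) ≈ 0.1547; Cmin,ss = (1738/199)·f/(1−f) ≈ 1.598 mg/L.
Regimen B: f = (1/2)^(46/13) ≈ 0.0861; Cmin,ss = (1016/199)·f/(1−f) ≈ 0.481 mg/L.
Difference ≈ 1.598 − 0.481 ≈ 1.117 mg/L.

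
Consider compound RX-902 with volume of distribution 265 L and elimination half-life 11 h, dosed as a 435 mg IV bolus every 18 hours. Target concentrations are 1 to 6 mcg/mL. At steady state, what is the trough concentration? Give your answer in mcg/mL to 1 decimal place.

Over one 18-h interval, 18/11 ≈ 1.6364 half-lives elapse, leaving f ≈ 0.3217 of each dose.
At steady state, accumulation factor R = 1/(1 − e^(−kτ)) ≈ 1.4743.
Single-dose peak C₀ = D/Vd = 435/265 ≈ 1.642 mcg/mL.
Steady-state peak Cmax,ss = C₀·R ≈ 1.642 × 1.4743 ≈ 2.421 mcg/mL.
One interval later, Cmin,ss = Cmax,ss·e^(−kτ) ≈ 2.421 × 0.3217 ≈ 0.779 mcg/mL.
Trough 0.8 mcg/mL vs MEC 1 mcg/mL: subtherapeutic.

0.8 mcg/mL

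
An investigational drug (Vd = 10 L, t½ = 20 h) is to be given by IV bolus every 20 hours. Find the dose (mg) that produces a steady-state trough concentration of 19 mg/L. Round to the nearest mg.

τ/t½ = 20/20 ≈ 1, so f = (1/2)^(20/20) ≈ 0.500000.
Cmin,ss = (D/Vd)·f/(1−f), so D = Cmin,ss·Vd·(1−f)/f.
D = 19 × 10 × (1−f)/f ≈ 19 × 10 × 1.00000 ≈ 190.00 mg.

190 mg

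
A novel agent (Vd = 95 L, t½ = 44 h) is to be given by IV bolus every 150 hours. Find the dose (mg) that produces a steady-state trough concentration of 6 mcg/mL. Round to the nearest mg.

τ/t½ = 150/44 ≈ 3.4091, so f = (1/2)^(150/44) ≈ 0.094137.
Cmin,ss = (D/Vd)·f/(1−f), so D = Cmin,ss·Vd·(1−f)/f.
D = 6 × 95 × (1−f)/f ≈ 6 × 95 × 9.62282 ≈ 5485.01 mg.

5485 mg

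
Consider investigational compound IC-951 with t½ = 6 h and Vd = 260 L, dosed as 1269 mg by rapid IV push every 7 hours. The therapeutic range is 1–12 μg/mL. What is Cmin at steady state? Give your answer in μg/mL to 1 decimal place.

k = ln2/t½ = ln2/6 ≈ 0.115525 h⁻¹; fraction remaining f = e^(−kτ) = e^(−0.115525×7) ≈ 0.4454.
Each bolus raises the concentration by D/Vd = 1269/260 ≈ 4.881 μg/mL.
Steady-state trough Cmin,ss = C₀·f/(1−f) ≈ 4.881 × 0.4454/0.5546 ≈ 3.920 μg/mL.
Trough 3.9 μg/mL vs MEC 1 μg/mL: adequate.

3.9 μg/mL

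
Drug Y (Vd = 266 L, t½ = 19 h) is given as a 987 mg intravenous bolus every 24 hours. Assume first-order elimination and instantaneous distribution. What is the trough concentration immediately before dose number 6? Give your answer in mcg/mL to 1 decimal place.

f = (1/2)^(τ/t½) = (1/2)^(24/19) ≈ 0.4166.
C₀ = D/Vd = 987/266 ≈ 3.711 mcg/mL.
Before the 6th dose, 5 doses have been given. Superposition: Cmin = C₀·(f + f² + … + f^5).
≈ 3.711 × (0.4166 + 0.1736 + 0.0723 + 0.0301 + 0.0125) ≈ 3.711 × 0.7051 ≈ 2.617 mcg/mL.

2.6 mcg/mL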